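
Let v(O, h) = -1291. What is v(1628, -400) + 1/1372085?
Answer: -1771361734/1372085 ≈ -1291.0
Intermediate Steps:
v(1628, -400) + 1/1372085 = -1291 + 1/1372085 = -1771361734/1372085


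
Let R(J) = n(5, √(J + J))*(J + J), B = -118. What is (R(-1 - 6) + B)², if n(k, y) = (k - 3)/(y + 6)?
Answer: 4*(-43345*I + 21712*√14)/(-11*I + 6*√14) ≈ 14724.0 - 508.58*I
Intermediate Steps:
n(k, y) = (-3 + k)/(6 + y)
R(J) = 4*J/(6 + √2*√J) (R(J) = ((-3 + 5)/(6 + √(J + J)))*(J + J) = (2/(6 + √(2*J)))*(2*J) = (2/(6 + √2*√J))*(2*J) = 4*J/(6 + √2*√J))
(R(-1 - 6) + B)² = (4*(-1 - 6)/(6 + √2*√(-1 - 6)) - 118)² = (4*(-7)/(6 + √2*√(-7)) - 118)² = (4*(-7)/(6 + √2*(I*√7)) - 118)² = (4*(-7)/(6 + I*√14) - 118)² = (-28/(6 + I*√14) - 118)² = (-118 - 28/(6 + I*√14))²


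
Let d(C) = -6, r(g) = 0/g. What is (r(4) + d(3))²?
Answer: 36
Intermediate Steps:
r(g) = 0
(r(4) + d(3))² = (0 - 6)² = (-6)² = 36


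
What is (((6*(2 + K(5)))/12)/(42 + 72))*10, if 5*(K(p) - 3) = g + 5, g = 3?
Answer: 11/38 ≈ 0.28947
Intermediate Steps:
K(p) = 23/5 (K(p) = 3 + (3 + 5)/5 = 3 + (⅕)*8 = 3 + 8/5 = 23/5)
(((6*(2 + K(5)))/12)/(42 + 72))*10 = (((6*(2 + 23/5))/12)/(42 + 72))*10 = (((6*(33/5))*(1/12))/114)*10 = (((198/5)*(1/12))/114)*10 = ((1/114)*(33/10))*10 = (11/380)*10 = 11/38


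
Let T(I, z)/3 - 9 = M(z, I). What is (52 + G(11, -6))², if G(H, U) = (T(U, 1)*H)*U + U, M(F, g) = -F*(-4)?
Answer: 6390784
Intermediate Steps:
M(F, g) = 4*F
T(I, z) = 27 + 12*z (T(I, z) = 27 + 3*(4*z) = 27 + 12*z)
G(H, U) = U + 39*H*U (G(H, U) = ((27 + 12*1)*H)*U + U = ((27 + 12)*H)*U + U = (39*H)*U + U = 39*H*U + U = U + 39*H*U)
(52 + G(11, -6))² = (52 - 6*(1 + 39*11))² = (52 - 6*(1 + 429))² = (52 - 6*430)² = (52 - 2580)² = (-2528)² = 6390784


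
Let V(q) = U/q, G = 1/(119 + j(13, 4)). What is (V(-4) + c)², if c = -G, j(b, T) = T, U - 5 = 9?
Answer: 744769/60516 ≈ 12.307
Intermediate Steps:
U = 14 (U = 5 + 9 = 14)
G = 1/123 (G = 1/(119 + 4) = 1/123 ≈ 0.0081301)
V(q) = 14/q
c = -1/123 (c = -1*1/123 = -1/123 ≈ -0.0081301)
(V(-4) + c)² = (14/(-4) - 1/123)² = (14*(-¼) - 1/123)² = (-7/2 - 1/123)² = (-863/246)² = 744769/60516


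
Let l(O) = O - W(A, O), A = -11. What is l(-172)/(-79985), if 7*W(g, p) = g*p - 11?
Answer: 617/111979 ≈ 0.0055100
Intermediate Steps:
W(g, p) = -11/7 + g*p/7 (W(g, p) = (g*p - 11)/7 = (-11 + g*p)/7 = -11/7 + g*p/7)
l(O) = 11/7 + 18*O/7 (l(O) = O - (-11/7 + (⅐)*(-11)*O) = O - (-11/7 - 11*O/7) = O + (11/7 + 11*O/7) = 11/7 + 18*O/7)
l(-172)/(-79985) = (11/7 + (18/7)*(-172))/(-79985) = (11/7 - 3096/7)*(-1/79985) = -3085/7*(-1/79985) = 617/111979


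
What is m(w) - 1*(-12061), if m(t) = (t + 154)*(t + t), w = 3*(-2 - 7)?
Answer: 5203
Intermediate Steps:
w = -27 (w = 3*(-9) = -27)
m(t) = 2*t*(154 + t) (m(t) = (154 + t)*(2*t) = 2*t*(154 + t))
m(w) - 1*(-12061) = 2*(-27)*(154 - 27) - 1*(-12061) = 2*(-27)*127 + 12061 = -6858 + 12061 = 5203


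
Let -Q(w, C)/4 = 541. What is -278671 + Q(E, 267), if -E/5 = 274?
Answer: -280835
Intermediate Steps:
E = -1370 (E = -5*274 = -1370)
Q(w, C) = -2164 (Q(w, C) = -4*541 = -2164)
-278671 + Q(E, 267) = -278671 - 2164 = -280835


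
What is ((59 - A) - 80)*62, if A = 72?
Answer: -5766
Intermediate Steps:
((59 - A) - 80)*62 = ((59 - 1*72) - 80)*62 = ((59 - 72) - 80)*62 = (-13 - 80)*62 = -93*62 = -5766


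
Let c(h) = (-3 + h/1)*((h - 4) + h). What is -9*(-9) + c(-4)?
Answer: 165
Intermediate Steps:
c(h) = (-4 + 2*h)*(-3 + h) (c(h) = (-3 + h*1)*((-4 + h) + h) = (-3 + h)*(-4 + 2*h) = (-4 + 2*h)*(-3 + h))
-9*(-9) + c(-4) = -9*(-9) + (12 - 10*(-4) + 2*(-4)²) = 81 + (12 + 40 + 2*16) = 81 + (12 + 40 + 32) = 81 + 84 = 165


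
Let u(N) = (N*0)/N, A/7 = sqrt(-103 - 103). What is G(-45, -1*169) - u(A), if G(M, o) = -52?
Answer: -52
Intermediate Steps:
A = 7*I*sqrt(206) (A = 7*sqrt(-103 - 103) = 7*sqrt(-206) = 7*(I*sqrt(206)) = 7*I*sqrt(206) ≈ 100.47*I)
u(N) = 0 (u(N) = 0/N = 0)
G(-45, -1*169) - u(A) = -52 - 1*0 = -52 + 0 = -52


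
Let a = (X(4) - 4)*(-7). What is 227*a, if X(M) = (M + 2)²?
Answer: -50848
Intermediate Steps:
X(M) = (2 + M)²
a = -224 (a = ((2 + 4)² - 4)*(-7) = (6² - 4)*(-7) = (36 - 4)*(-7) = 32*(-7) = -224)
227*a = 227*(-224) = -50848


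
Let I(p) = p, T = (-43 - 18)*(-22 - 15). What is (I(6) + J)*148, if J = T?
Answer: 334924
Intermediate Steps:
T = 2257 (T = -61*(-37) = 2257)
J = 2257
(I(6) + J)*148 = (6 + 2257)*148 = 2263*148 = 334924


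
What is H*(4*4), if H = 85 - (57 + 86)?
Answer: -928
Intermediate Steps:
H = -58 (H = 85 - 1*143 = 85 - 143 = -58)
H*(4*4) = -232*4 = -58*16 = -928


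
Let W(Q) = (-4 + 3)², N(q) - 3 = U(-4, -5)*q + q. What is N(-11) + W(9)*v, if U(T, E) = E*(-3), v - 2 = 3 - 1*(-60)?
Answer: -108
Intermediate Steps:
v = 65 (v = 2 + (3 - 1*(-60)) = 2 + (3 + 60) = 2 + 63 = 65)
U(T, E) = -3*E
N(q) = 3 + 16*q (N(q) = 3 + ((-3*(-5))*q + q) = 3 + (15*q + q) = 3 + 16*q)
W(Q) = 1 (W(Q) = (-1)² = 1)
N(-11) + W(9)*v = (3 + 16*(-11)) + 1*65 = (3 - 176) + 65 = -173 + 65 = -108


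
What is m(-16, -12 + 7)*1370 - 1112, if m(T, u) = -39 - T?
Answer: -32622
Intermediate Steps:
m(-16, -12 + 7)*1370 - 1112 = (-39 - 1*(-16))*1370 - 1112 = (-39 + 16)*1370 - 1112 = -23*1370 - 1112 = -31510 - 1112 = -32622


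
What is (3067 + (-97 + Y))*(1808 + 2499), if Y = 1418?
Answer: 18899116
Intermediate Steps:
(3067 + (-97 + Y))*(1808 + 2499) = (3067 + (-97 + 1418))*(1808 + 2499) = (3067 + 1321)*4307 = 4388*4307 = 18899116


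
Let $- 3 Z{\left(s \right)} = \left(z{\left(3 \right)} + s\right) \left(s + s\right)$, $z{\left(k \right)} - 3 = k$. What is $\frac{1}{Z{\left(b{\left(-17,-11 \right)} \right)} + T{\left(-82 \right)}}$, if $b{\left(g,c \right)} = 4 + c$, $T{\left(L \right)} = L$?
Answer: $- \frac{3}{260} \approx -0.011538$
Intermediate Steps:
$z{\left(k \right)} = 3 + k$
$Z{\left(s \right)} = - \frac{2 s \left(6 + s\right)}{3}$ ($Z{\left(s \right)} = - \frac{\left(\left(3 + 3\right) + s\right) \left(s + s\right)}{3} = - \frac{\left(6 + s\right) 2 s}{3} = - \frac{2 s \left(6 + s\right)}{3}$)
$\frac{1}{Z{\left(b{\left(-17,-11 \right)} \right)} + T{\left(-82 \right)}} = \frac{1}{- \frac{2 \left(4 - 11\right) \left(6 + \left(4 - 11\right)\right)}{3} - 82} = \frac{1}{\left(- \frac{2}{3}\right) \left(-7\right) \left(6 - 7\right) - 82} = \frac{1}{\left(- \frac{2}{3}\right) \left(-7\right) \left(-1\right) - 82} = \frac{1}{- \frac{14}{3} - 82} = \frac{1}{- \frac{260}{3}} = - \frac{3}{260}$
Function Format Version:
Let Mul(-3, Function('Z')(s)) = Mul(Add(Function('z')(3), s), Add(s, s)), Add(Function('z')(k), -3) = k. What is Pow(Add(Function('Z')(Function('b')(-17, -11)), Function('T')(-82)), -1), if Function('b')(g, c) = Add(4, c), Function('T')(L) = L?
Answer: Rational(-3, 260) ≈ -0.011538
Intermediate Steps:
Function('z')(k) = Add(3, k)
Function('Z')(s) = Mul(Rational(-2, 3), s, Add(6, s)) (Function('Z')(s) = Mul(Rational(-1, 3), Mul(Add(Add(3, 3), s), Add(s, s))) = Mul(Rational(-1, 3), Mul(Add(6, s), Mul(2, s))) = Mul(Rational(-1, 3), Mul(2, s, Add(6, s))) = Mul(Rational(-2, 3), s, Add(6, s)))
Pow(Add(Function('Z')(Function('b')(-17, -11)), Function('T')(-82)), -1) = Pow(Add(Mul(Rational(-2, 3), Add(4, -11), Add(6, Add(4, -11))), -82), -1) = Pow(Add(Mul(Rational(-2, 3), -7, Add(6, -7)), -82), -1) = Pow(Add(Mul(Rational(-2, 3), -7, -1), -82), -1) = Pow(Add(Rational(-14, 3), -82), -1) = Pow(Rational(-260, 3), -1) = Rational(-3, 260)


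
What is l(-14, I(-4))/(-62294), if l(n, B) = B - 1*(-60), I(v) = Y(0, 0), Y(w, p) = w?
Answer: -30/31147 ≈ -0.00096317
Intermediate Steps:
I(v) = 0
l(n, B) = 60 + B (l(n, B) = B + 60 = 60 + B)
l(-14, I(-4))/(-62294) = (60 + 0)/(-62294) = 60*(-1/62294) = -30/31147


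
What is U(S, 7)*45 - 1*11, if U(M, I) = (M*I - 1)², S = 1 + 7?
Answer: 136114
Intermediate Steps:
S = 8
U(M, I) = (-1 + I*M)² (U(M, I) = (I*M - 1)² = (-1 + I*M)²)
U(S, 7)*45 - 1*11 = (-1 + 7*8)²*45 - 1*11 = (-1 + 56)²*45 - 11 = 55²*45 - 11 = 3025*45 - 11 = 136125 - 11 = 136114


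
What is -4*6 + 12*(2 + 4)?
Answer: 48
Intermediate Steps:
-4*6 + 12*(2 + 4) = -24 + 12*6 = -24 + 72 = 48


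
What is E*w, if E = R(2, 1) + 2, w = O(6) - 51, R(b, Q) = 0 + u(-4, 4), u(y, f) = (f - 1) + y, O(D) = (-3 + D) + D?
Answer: -42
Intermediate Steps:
O(D) = -3 + 2*D
u(y, f) = -1 + f + y (u(y, f) = (-1 + f) + y = -1 + f + y)
R(b, Q) = -1 (R(b, Q) = 0 + (-1 + 4 - 4) = 0 - 1 = -1)
w = -42 (w = (-3 + 2*6) - 51 = (-3 + 12) - 51 = 9 - 51 = -42)
E = 1 (E = -1 + 2 = 1)
E*w = 1*(-42) = -42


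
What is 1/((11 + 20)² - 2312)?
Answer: -1/1351 ≈ -0.00074019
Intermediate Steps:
1/((11 + 20)² - 2312) = 1/(31² - 2312) = 1/(961 - 2312) = 1/(-1351) = -1/1351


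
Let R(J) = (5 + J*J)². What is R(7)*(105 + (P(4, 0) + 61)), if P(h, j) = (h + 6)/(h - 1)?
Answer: 493776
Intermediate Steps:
P(h, j) = (6 + h)/(-1 + h)
R(J) = (5 + J²)²
R(7)*(105 + (P(4, 0) + 61)) = (5 + 7²)²*(105 + ((6 + 4)/(-1 + 4) + 61)) = (5 + 49)²*(105 + (10/3 + 61)) = 54²*(105 + ((⅓)*10 + 61)) = 2916*(105 + (10/3 + 61)) = 2916*(105 + 193/3) = 2916*(508/3) = 493776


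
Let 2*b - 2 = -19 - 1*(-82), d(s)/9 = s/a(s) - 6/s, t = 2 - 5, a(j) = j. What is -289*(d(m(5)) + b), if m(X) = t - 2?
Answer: -151147/10 ≈ -15115.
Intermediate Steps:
t = -3
m(X) = -5 (m(X) = -3 - 2 = -5)
d(s) = 9 - 54/s (d(s) = 9*(s/s - 6/s) = 9*(1 - 6/s) = 9 - 54/s)
b = 65/2 (b = 1 + (-19 - 1*(-82))/2 = 1 + (-19 + 82)/2 = 1 + (½)*63 = 1 + 63/2 = 65/2 ≈ 32.500)
-289*(d(m(5)) + b) = -289*((9 - 54/(-5)) + 65/2) = -289*((9 - 54*(-⅕)) + 65/2) = -289*((9 + 54/5) + 65/2) = -289*(99/5 + 65/2) = -289*523/10 = -151147/10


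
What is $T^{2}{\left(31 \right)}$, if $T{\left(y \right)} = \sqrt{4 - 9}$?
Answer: $-5$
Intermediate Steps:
$T{\left(y \right)} = i \sqrt{5}$ ($T{\left(y \right)} = \sqrt{-5} = i \sqrt{5}$)
$T^{2}{\left(31 \right)} = \left(i \sqrt{5}\right)^{2} = -5$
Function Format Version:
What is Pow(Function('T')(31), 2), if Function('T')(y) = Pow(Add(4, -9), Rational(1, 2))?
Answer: -5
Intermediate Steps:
Function('T')(y) = Mul(I, Pow(5, Rational(1, 2))) (Function('T')(y) = Pow(-5, Rational(1, 2)) = Mul(I, Pow(5, Rational(1, 2))))
Pow(Function('T')(31), 2) = Pow(Mul(I, Pow(5, Rational(1, 2))), 2) = -5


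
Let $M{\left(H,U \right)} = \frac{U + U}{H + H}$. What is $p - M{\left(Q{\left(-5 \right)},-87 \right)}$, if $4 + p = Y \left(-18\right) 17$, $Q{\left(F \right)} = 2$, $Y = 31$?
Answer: $- \frac{18893}{2} \approx -9446.5$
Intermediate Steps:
$p = -9490$ ($p = -4 + 31 \left(-18\right) 17 = -4 - 9486 = -9490$)
$M{\left(H,U \right)} = \frac{U}{H}$ ($M{\left(H,U \right)} = \frac{2 U}{2 H} = 2 U \frac{1}{2 H} = \frac{U}{H}$)
$p - M{\left(Q{\left(-5 \right)},-87 \right)} = -9490 - - \frac{87}{2} = -9490 + \frac{87}{2} = - \frac{18893}{2}$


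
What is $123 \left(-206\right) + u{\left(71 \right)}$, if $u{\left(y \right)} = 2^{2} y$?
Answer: $-25054$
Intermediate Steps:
$u{\left(y \right)} = 4 y$
$123 \left(-206\right) + u{\left(71 \right)} = 123 \left(-206\right) + 4 \cdot 71 = -25338 + 284 = -25054$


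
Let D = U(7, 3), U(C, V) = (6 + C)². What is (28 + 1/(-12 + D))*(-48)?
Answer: -211056/157 ≈ -1344.3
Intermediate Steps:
D = 169 (D = (6 + 7)² = 13² = 169)
(28 + 1/(-12 + D))*(-48) = (28 + 1/(-12 + 169))*(-48) = (28 + 1/157)*(-48) = (4397/157)*(-48) = -211056/157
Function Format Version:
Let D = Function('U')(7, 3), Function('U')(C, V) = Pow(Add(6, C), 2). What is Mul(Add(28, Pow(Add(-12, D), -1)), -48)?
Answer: Rational(-211056, 157) ≈ -1344.3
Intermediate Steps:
D = 169 (D = Pow(Add(6, 7), 2) = Pow(13, 2) = 169)
Mul(Add(28, Pow(Add(-12, D), -1)), -48) = Mul(Add(28, Pow(Add(-12, 169), -1)), -48) = Mul(Add(28, Pow(157, -1)), -48) = Mul(Add(28, Rational(1, 157)), -48) = Mul(Rational(4397, 157), -48) = Rational(-211056, 157)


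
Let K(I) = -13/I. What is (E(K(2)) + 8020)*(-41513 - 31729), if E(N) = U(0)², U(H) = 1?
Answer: -587474082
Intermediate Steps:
E(N) = 1 (E(N) = 1² = 1)
(E(K(2)) + 8020)*(-41513 - 31729) = (1 + 8020)*(-41513 - 31729) = 8021*(-73242) = -587474082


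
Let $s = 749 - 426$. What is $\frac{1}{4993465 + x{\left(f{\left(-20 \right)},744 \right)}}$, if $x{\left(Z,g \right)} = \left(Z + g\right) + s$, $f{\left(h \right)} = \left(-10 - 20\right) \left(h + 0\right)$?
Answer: $\frac{1}{4995132} \approx 2.0019 \cdot 10^{-7}$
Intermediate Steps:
$f{\left(h \right)} = - 30 h$
$s = 323$
$x{\left(Z,g \right)} = 323 + Z + g$ ($x{\left(Z,g \right)} = \left(Z + g\right) + 323 = 323 + Z + g$)
$\frac{1}{4993465 + x{\left(f{\left(-20 \right)},744 \right)}} = \frac{1}{4993465 + \left(323 - -600 + 744\right)} = \frac{1}{4993465 + \left(323 + 600 + 744\right)} = \frac{1}{4993465 + 1667} = \frac{1}{4995132}$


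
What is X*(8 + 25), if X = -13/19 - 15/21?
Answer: -6138/133 ≈ -46.150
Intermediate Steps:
X = -186/133 (X = -13*1/19 - 15*1/21 = -13/19 - 5/7 = -186/133 ≈ -1.3985)
X*(8 + 25) = -186*(8 + 25)/133 = -186/133*33 = -6138/133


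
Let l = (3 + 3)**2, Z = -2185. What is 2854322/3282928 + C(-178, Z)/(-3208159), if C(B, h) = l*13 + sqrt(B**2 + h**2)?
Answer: 4577791201447/5266077504776 - sqrt(4805909)/3208159 ≈ 0.86862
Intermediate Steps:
l = 36 (l = 6**2 = 36)
C(B, h) = 468 + sqrt(B**2 + h**2) (C(B, h) = 36*13 + sqrt(B**2 + h**2) = 468 + sqrt(B**2 + h**2))
2854322/3282928 + C(-178, Z)/(-3208159) = 2854322/3282928 + (468 + sqrt((-178)**2 + (-2185)**2))/(-3208159) = 2854322*(1/3282928) + (468 + sqrt(31684 + 4774225))*(-1/3208159) = 1427161/1641464 + (468 + sqrt(4805909))*(-1/3208159) = 1427161/1641464 + (-468/3208159 - sqrt(4805909)/3208159) = 4577791201447/5266077504776 - sqrt(4805909)/3208159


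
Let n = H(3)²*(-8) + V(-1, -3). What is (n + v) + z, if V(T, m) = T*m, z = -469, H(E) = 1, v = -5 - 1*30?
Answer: -509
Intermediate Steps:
v = -35 (v = -5 - 30 = -35)
n = -5 (n = 1²*(-8) - 1*(-3) = 1*(-8) + 3 = -8 + 3 = -5)
(n + v) + z = (-5 - 35) - 469 = -40 - 469 = -509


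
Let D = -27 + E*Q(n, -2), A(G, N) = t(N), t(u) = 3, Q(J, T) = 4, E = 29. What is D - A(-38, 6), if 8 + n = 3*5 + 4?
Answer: 86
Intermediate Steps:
n = 11 (n = -8 + (3*5 + 4) = -8 + (15 + 4) = -8 + 19 = 11)
A(G, N) = 3
D = 89 (D = -27 + 29*4 = -27 + 116 = 89)
D - A(-38, 6) = 89 - 1*3 = 89 - 3 = 86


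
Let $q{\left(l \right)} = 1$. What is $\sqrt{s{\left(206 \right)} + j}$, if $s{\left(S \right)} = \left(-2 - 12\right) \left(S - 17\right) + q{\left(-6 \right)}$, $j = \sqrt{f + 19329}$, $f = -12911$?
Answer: $\sqrt{-2645 + \sqrt{6418}} \approx 50.645 i$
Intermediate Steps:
$j = \sqrt{6418}$ ($j = \sqrt{-12911 + 19329} = \sqrt{6418} \approx 80.112$)
$s{\left(S \right)} = 239 - 14 S$ ($s{\left(S \right)} = \left(-2 - 12\right) \left(S - 17\right) + 1 = \left(-2 - 12\right) \left(-17 + S\right) + 1 = - 14 \left(-17 + S\right) + 1 = \left(238 - 14 S\right) + 1 = 239 - 14 S$)
$\sqrt{s{\left(206 \right)} + j} = \sqrt{\left(239 - 2884\right) + \sqrt{6418}} = \sqrt{-2645 + \sqrt{6418}}$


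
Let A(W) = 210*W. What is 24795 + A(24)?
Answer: 29835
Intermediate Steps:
24795 + A(24) = 24795 + 210*24 = 24795 + 5040 = 29835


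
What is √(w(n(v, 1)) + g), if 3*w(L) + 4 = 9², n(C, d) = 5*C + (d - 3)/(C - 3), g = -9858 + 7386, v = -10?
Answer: I*√22017/3 ≈ 49.46*I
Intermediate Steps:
g = -2472
n(C, d) = 5*C + (-3 + d)/(-3 + C)
w(L) = 77/3 (w(L) = -4/3 + (⅓)*9² = -4/3 + (⅓)*81 = -4/3 + 27 = 77/3)
√(w(n(v, 1)) + g) = √(77/3 - 2472) = √(-7339/3) = I*√22017/3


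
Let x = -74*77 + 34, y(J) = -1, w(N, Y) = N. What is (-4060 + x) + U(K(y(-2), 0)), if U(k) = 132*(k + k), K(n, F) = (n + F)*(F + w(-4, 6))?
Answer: -8668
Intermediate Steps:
K(n, F) = (-4 + F)*(F + n) (K(n, F) = (n + F)*(F - 4) = (F + n)*(-4 + F) = (-4 + F)*(F + n))
U(k) = 264*k (U(k) = 132*(2*k) = 264*k)
x = -5664 (x = -5698 + 34 = -5664)
(-4060 + x) + U(K(y(-2), 0)) = (-4060 - 5664) + 264*(0**2 - 4*0 - 4*(-1) + 0*(-1)) = -9724 + 264*(0 + 0 + 4 + 0) = -9724 + 264*4 = -9724 + 1056 = -8668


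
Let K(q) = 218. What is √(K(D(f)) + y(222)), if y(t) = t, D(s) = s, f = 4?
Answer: 2*√110 ≈ 20.976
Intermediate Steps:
√(K(D(f)) + y(222)) = √(218 + 222) = √440 = 2*√110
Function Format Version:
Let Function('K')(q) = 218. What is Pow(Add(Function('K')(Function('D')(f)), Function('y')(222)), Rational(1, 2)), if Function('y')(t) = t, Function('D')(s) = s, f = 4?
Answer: Mul(2, Pow(110, Rational(1, 2))) ≈ 20.976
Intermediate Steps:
Pow(Add(Function('K')(Function('D')(f)), Function('y')(222)), Rational(1, 2)) = Pow(Add(218, 222), Rational(1, 2)) = Pow(440, Rational(1, 2)) = Mul(2, Pow(110, Rational(1, 2)))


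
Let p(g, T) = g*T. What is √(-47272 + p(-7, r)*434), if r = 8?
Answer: 2*I*√17894 ≈ 267.54*I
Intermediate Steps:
p(g, T) = T*g
√(-47272 + p(-7, r)*434) = √(-47272 + (8*(-7))*434) = √(-47272 - 56*434) = √(-47272 - 24304) = √(-71576) = 2*I*√17894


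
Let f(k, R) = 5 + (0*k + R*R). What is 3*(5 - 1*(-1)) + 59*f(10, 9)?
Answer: 5092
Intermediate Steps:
f(k, R) = 5 + R² (f(k, R) = 5 + (0 + R²) = 5 + R²)
3*(5 - 1*(-1)) + 59*f(10, 9) = 3*(5 - 1*(-1)) + 59*(5 + 9²) = 3*(5 + 1) + 59*(5 + 81) = 3*6 + 59*86 = 18 + 5074 = 5092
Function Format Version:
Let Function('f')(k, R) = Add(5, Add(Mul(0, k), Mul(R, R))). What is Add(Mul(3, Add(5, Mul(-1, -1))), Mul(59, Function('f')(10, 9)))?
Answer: 5092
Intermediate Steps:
Function('f')(k, R) = Add(5, Pow(R, 2)) (Function('f')(k, R) = Add(5, Add(0, Pow(R, 2))) = Add(5, Pow(R, 2)))
Add(Mul(3, Add(5, Mul(-1, -1))), Mul(59, Function('f')(10, 9))) = Add(Mul(3, Add(5, Mul(-1, -1))), Mul(59, Add(5, Pow(9, 2)))) = Add(Mul(3, Add(5, 1)), Mul(59, Add(5, 81))) = Add(Mul(3, 6), Mul(59, 86)) = Add(18, 5074) = 5092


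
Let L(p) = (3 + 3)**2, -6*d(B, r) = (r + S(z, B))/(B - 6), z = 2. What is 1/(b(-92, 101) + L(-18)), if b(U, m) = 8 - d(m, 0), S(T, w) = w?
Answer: 570/25181 ≈ 0.022636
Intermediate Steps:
d(B, r) = -(B + r)/(6*(-6 + B)) (d(B, r) = -(r + B)/(6*(B - 6)) = -(B + r)/(6*(-6 + B)))
b(U, m) = 8 + m/(6*(-6 + m)) (b(U, m) = 8 - (-m - 1*0)/(6*(-6 + m)) = 8 - (-m + 0)/(6*(-6 + m)) = 8 - (-m)/(6*(-6 + m)) = 8 - (-1)*m/(6*(-6 + m)) = 8 + m/(6*(-6 + m)))
L(p) = 36 (L(p) = 6**2 = 36)
1/(b(-92, 101) + L(-18)) = 1/((-288 + 49*101)/(6*(-6 + 101)) + 36) = 1/((1/6)*(-288 + 4949)/95 + 36) = 1/((1/6)*(1/95)*4661 + 36) = 1/(4661/570 + 36) = 1/(25181/570) = 570/25181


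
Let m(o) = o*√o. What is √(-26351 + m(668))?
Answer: √(-26351 + 1336*√167) ≈ 95.321*I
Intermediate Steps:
m(o) = o^(3/2)
√(-26351 + m(668)) = √(-26351 + 668^(3/2)) = √(-26351 + 1336*√167)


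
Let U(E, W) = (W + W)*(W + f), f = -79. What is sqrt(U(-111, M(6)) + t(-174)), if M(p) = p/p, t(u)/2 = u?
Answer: 6*I*sqrt(14) ≈ 22.45*I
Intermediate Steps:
t(u) = 2*u
M(p) = 1
U(E, W) = 2*W*(-79 + W) (U(E, W) = (W + W)*(W - 79) = (2*W)*(-79 + W) = 2*W*(-79 + W))
sqrt(U(-111, M(6)) + t(-174)) = sqrt(2*1*(-79 + 1) + 2*(-174)) = sqrt(2*1*(-78) - 348) = sqrt(-156 - 348) = sqrt(-504) = 6*I*sqrt(14)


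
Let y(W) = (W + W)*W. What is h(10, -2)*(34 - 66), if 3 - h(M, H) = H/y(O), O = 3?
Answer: -896/9 ≈ -99.556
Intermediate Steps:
y(W) = 2*W² (y(W) = (2*W)*W = 2*W²)
h(M, H) = 3 - H/18 (h(M, H) = 3 - H/(2*3²) = 3 - H/(2*9) = 3 - H/18)
h(10, -2)*(34 - 66) = (3 - 1/18*(-2))*(34 - 66) = (3 + ⅑)*(-32) = (28/9)*(-32) = -896/9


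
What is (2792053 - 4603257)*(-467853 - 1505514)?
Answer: 3574170203868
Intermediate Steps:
(2792053 - 4603257)*(-467853 - 1505514) = -1811204*(-1973367) = 3574170203868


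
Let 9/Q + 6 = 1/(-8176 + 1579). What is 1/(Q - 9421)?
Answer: -39583/372970816 ≈ -0.00010613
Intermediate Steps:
Q = -59373/39583 (Q = 9/(-6 + 1/(-8176 + 1579)) = 9/(-6 + 1/(-6597)) = 9/(-6 - 1/6597) = 9/(-39583/6597) = 9*(-6597/39583) = -59373/39583 ≈ -1.5000)
1/(Q - 9421) = 1/(-59373/39583 - 9421) = 1/(-372970816/39583) = -39583/372970816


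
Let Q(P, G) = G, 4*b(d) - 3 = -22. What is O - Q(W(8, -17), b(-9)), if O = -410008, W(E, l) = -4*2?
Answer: -1640013/4 ≈ -4.1000e+5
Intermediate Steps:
b(d) = -19/4 (b(d) = 3/4 + (1/4)*(-22) = 3/4 - 11/2 = -19/4)
W(E, l) = -8
O - Q(W(8, -17), b(-9)) = -410008 - 1*(-19/4) = -410008 + 19/4 = -1640013/4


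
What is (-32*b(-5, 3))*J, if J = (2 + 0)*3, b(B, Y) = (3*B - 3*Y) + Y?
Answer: 4032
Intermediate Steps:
b(B, Y) = -2*Y + 3*B (b(B, Y) = (-3*Y + 3*B) + Y = -2*Y + 3*B)
J = 6 (J = 2*3 = 6)
(-32*b(-5, 3))*J = -32*(-2*3 + 3*(-5))*6 = -32*(-6 - 15)*6 = -32*(-21)*6 = 672*6 = 4032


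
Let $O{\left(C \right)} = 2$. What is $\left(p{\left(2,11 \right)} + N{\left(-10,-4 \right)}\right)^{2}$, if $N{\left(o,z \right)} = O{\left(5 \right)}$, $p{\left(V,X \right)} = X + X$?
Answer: $576$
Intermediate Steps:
$p{\left(V,X \right)} = 2 X$
$N{\left(o,z \right)} = 2$
$\left(p{\left(2,11 \right)} + N{\left(-10,-4 \right)}\right)^{2} = \left(2 \cdot 11 + 2\right)^{2} = \left(22 + 2\right)^{2} = 24^{2} = 576$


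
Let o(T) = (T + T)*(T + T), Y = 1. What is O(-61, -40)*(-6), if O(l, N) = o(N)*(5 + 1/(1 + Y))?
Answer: -211200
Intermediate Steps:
o(T) = 4*T² (o(T) = (2*T)*(2*T) = 4*T²)
O(l, N) = 22*N² (O(l, N) = (4*N²)*(5 + 1/(1 + 1)) = (4*N²)*(5 + 1/2) = (4*N²)*(5 + ½) = (4*N²)*(11/2) = 22*N²)
O(-61, -40)*(-6) = (22*(-40)²)*(-6) = (22*1600)*(-6) = 35200*(-6) = -211200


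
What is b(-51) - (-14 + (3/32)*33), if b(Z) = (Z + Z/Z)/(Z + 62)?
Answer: 2239/352 ≈ 6.3608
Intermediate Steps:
b(Z) = (1 + Z)/(62 + Z) (b(Z) = (Z + 1)/(62 + Z) = (1 + Z)/(62 + Z))
b(-51) - (-14 + (3/32)*33) = (1 - 51)/(62 - 51) - (-14 + (3/32)*33) = -50/11 - (-14 + (3*(1/32))*33) = (1/11)*(-50) - (-14 + (3/32)*33) = -50/11 - (-14 + 99/32) = -50/11 - 1*(-349/32) = -50/11 + 349/32 = 2239/352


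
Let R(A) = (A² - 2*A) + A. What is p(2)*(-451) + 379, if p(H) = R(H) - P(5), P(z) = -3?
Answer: -1876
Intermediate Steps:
R(A) = A² - A
p(H) = 3 + H*(-1 + H) (p(H) = H*(-1 + H) - 1*(-3) = H*(-1 + H) + 3 = 3 + H*(-1 + H))
p(2)*(-451) + 379 = (3 + 2*(-1 + 2))*(-451) + 379 = (3 + 2*1)*(-451) + 379 = (3 + 2)*(-451) + 379 = 5*(-451) + 379 = -2255 + 379 = -1876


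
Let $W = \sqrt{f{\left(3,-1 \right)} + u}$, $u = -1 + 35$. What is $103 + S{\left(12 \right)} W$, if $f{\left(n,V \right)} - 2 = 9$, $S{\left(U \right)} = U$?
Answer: $103 + 36 \sqrt{5} \approx 183.5$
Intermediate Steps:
$u = 34$
$f{\left(n,V \right)} = 11$ ($f{\left(n,V \right)} = 2 + 9 = 11$)
$W = 3 \sqrt{5}$ ($W = \sqrt{11 + 34} = \sqrt{45} = 3 \sqrt{5} \approx 6.7082$)
$103 + S{\left(12 \right)} W = 103 + 12 \cdot 3 \sqrt{5} = 103 + 36 \sqrt{5}$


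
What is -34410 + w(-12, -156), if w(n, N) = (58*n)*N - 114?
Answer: 74052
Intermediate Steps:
w(n, N) = -114 + 58*N*n (w(n, N) = 58*N*n - 114 = -114 + 58*N*n)
-34410 + w(-12, -156) = -34410 + (-114 + 58*(-156)*(-12)) = -34410 + (-114 + 108576) = -34410 + 108462 = 74052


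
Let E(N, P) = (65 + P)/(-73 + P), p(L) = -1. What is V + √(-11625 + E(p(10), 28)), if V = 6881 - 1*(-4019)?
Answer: 10900 + I*√2616090/15 ≈ 10900.0 + 107.83*I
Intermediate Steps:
E(N, P) = (65 + P)/(-73 + P)
V = 10900 (V = 6881 + 4019 = 10900)
V + √(-11625 + E(p(10), 28)) = 10900 + √(-11625 + (65 + 28)/(-73 + 28)) = 10900 + √(-11625 + 93/(-45)) = 10900 + √(-11625 - 1/45*93) = 10900 + √(-11625 - 31/15) = 10900 + √(-174406/15) = 10900 + I*√2616090/15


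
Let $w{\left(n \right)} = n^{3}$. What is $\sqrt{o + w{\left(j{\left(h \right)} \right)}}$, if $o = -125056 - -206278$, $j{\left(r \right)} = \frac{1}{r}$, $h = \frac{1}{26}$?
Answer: $\sqrt{98798} \approx 314.32$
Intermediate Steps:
$h = \frac{1}{26} \approx 0.038462$
$o = 81222$ ($o = -125056 + 206278 = 81222$)
$\sqrt{o + w{\left(j{\left(h \right)} \right)}} = \sqrt{81222 + \left(\frac{1}{\frac{1}{26}}\right)^{3}} = \sqrt{81222 + 26^{3}} = \sqrt{81222 + 17576} = \sqrt{98798}$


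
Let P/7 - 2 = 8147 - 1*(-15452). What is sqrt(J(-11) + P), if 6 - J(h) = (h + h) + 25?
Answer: sqrt(165210) ≈ 406.46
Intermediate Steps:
J(h) = -19 - 2*h (J(h) = 6 - ((h + h) + 25) = 6 - (2*h + 25) = 6 - (25 + 2*h) = 6 + (-25 - 2*h) = -19 - 2*h)
P = 165207 (P = 14 + 7*(8147 - 1*(-15452)) = 14 + 7*(8147 + 15452) = 14 + 7*23599 = 14 + 165193 = 165207)
sqrt(J(-11) + P) = sqrt((-19 - 2*(-11)) + 165207) = sqrt((-19 + 22) + 165207) = sqrt(3 + 165207) = sqrt(165210)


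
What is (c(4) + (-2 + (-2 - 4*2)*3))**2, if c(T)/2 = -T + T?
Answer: 1024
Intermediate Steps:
c(T) = 0 (c(T) = 2*(-T + T) = 2*0 = 0)
(c(4) + (-2 + (-2 - 4*2)*3))**2 = (0 + (-2 + (-2 - 4*2)*3))**2 = (0 + (-2 + (-2 - 8)*3))**2 = (0 + (-2 - 10*3))**2 = (0 + (-2 - 30))**2 = (0 - 32)**2 = (-32)**2 = 1024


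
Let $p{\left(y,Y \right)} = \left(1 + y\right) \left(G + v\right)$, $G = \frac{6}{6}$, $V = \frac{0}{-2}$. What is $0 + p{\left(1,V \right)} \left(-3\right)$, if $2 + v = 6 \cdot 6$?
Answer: $-210$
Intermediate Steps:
$V = 0$ ($V = 0 \left(- \frac{1}{2}\right) = 0$)
$G = 1$ ($G = 6 \cdot \frac{1}{6} = 1$)
$v = 34$ ($v = -2 + 6 \cdot 6 = -2 + 36 = 34$)
$p{\left(y,Y \right)} = 35 + 35 y$ ($p{\left(y,Y \right)} = \left(1 + y\right) \left(1 + 34\right) = \left(1 + y\right) 35 = 35 + 35 y$)
$0 + p{\left(1,V \right)} \left(-3\right) = 0 + \left(35 + 35 \cdot 1\right) \left(-3\right) = 0 + \left(35 + 35\right) \left(-3\right) = 0 + 70 \left(-3\right) = 0 - 210 = -210$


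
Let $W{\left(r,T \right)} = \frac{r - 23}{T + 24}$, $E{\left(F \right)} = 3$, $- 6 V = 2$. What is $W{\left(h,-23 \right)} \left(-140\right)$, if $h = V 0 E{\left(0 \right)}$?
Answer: $3220$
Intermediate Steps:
$V = - \frac{1}{3}$ ($V = \left(- \frac{1}{6}\right) 2 = - \frac{1}{3} \approx -0.33333$)
$h = 0$ ($h = \left(- \frac{1}{3}\right) 0 \cdot 3 = 0 \cdot 3 = 0$)
$W{\left(r,T \right)} = \frac{-23 + r}{24 + T}$
$W{\left(h,-23 \right)} \left(-140\right) = \frac{-23 + 0}{24 - 23} \left(-140\right) = 1^{-1} \left(-23\right) \left(-140\right) = 1 \left(-23\right) \left(-140\right) = \left(-23\right) \left(-140\right) = 3220$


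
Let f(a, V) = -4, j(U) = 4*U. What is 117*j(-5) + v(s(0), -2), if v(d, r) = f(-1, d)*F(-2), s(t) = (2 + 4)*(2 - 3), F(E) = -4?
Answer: -2324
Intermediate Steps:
s(t) = -6 (s(t) = 6*(-1) = -6)
v(d, r) = 16 (v(d, r) = -4*(-4) = 16)
117*j(-5) + v(s(0), -2) = 117*(4*(-5)) + 16 = 117*(-20) + 16 = -2340 + 16 = -2324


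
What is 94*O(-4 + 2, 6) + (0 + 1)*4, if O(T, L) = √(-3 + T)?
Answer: 4 + 94*I*√5 ≈ 4.0 + 210.19*I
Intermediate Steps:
94*O(-4 + 2, 6) + (0 + 1)*4 = 94*√(-3 + (-4 + 2)) + (0 + 1)*4 = 94*√(-3 - 2) + 1*4 = 94*√(-5) + 4 = 94*(I*√5) + 4 = 94*I*√5 + 4 = 4 + 94*I*√5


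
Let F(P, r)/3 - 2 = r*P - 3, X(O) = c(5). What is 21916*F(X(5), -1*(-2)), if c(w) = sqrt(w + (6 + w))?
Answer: 460236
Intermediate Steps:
c(w) = sqrt(6 + 2*w)
X(O) = 4 (X(O) = sqrt(6 + 2*5) = sqrt(6 + 10) = sqrt(16) = 4)
F(P, r) = -3 + 3*P*r (F(P, r) = 6 + 3*(r*P - 3) = 6 + 3*(P*r - 3) = 6 + 3*(-3 + P*r) = 6 + (-9 + 3*P*r) = -3 + 3*P*r)
21916*F(X(5), -1*(-2)) = 21916*(-3 + 3*4*(-1*(-2))) = 21916*(-3 + 3*4*2) = 21916*(-3 + 24) = 21916*21 = 460236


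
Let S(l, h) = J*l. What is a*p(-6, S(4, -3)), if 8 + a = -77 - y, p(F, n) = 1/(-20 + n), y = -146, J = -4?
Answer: -61/36 ≈ -1.6944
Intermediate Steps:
S(l, h) = -4*l
a = 61 (a = -8 + (-77 - 1*(-146)) = -8 + (-77 + 146) = -8 + 69 = 61)
a*p(-6, S(4, -3)) = 61/(-20 - 4*4) = 61/(-20 - 16) = 61/(-36) = 61*(-1/36) = -61/36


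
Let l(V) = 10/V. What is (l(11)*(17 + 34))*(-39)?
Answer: -19890/11 ≈ -1808.2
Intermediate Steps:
(l(11)*(17 + 34))*(-39) = ((10/11)*(17 + 34))*(-39) = ((10*(1/11))*51)*(-39) = ((10/11)*51)*(-39) = (510/11)*(-39) = -19890/11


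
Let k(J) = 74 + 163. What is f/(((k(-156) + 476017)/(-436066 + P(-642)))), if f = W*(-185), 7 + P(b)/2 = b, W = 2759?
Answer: 111618573030/238127 ≈ 4.6874e+5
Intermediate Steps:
k(J) = 237
P(b) = -14 + 2*b
f = -510415 (f = 2759*(-185) = -510415)
f/(((k(-156) + 476017)/(-436066 + P(-642)))) = -510415*(-436066 + (-14 + 2*(-642)))/(237 + 476017) = -510415/(476254/(-436066 + (-14 - 1284))) = -510415/(476254/(-436066 - 1298)) = -510415/(476254/(-437364)) = -510415/(476254*(-1/437364)) = -510415/(-238127/218682) = -510415*(-218682/238127) = 111618573030/238127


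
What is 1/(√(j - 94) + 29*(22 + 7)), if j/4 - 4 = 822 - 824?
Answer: 841/707367 - I*√86/707367 ≈ 0.0011889 - 1.311e-5*I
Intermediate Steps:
j = 8 (j = 16 + 4*(822 - 824) = 16 + 4*(-2) = 16 - 8 = 8)
1/(√(j - 94) + 29*(22 + 7)) = 1/(√(8 - 94) + 29*(22 + 7)) = 1/(√(-86) + 29*29) = 1/(I*√86 + 841) = 1/(841 + I*√86)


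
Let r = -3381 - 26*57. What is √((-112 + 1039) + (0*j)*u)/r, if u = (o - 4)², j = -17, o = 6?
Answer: -√103/1621 ≈ -0.0062609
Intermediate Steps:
u = 4 (u = (6 - 4)² = 2² = 4)
r = -4863 (r = -3381 - 1482 = -4863)
√((-112 + 1039) + (0*j)*u)/r = √((-112 + 1039) + (0*(-17))*4)/(-4863) = √(927 + 0*4)*(-1/4863) = √(927 + 0)*(-1/4863) = √927*(-1/4863) = (3*√103)*(-1/4863) = -√103/1621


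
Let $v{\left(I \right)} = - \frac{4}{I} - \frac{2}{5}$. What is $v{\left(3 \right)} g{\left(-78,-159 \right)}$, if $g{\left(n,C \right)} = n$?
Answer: $\frac{676}{5} \approx 135.2$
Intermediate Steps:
$v{\left(I \right)} = - \frac{2}{5} - \frac{4}{I}$ ($v{\left(I \right)} = - \frac{4}{I} - \frac{2}{5} = - \frac{2}{5} - \frac{4}{I}$)
$v{\left(3 \right)} g{\left(-78,-159 \right)} = \left(- \frac{2}{5} - \frac{4}{3}\right) \left(-78\right) = \left(- \frac{26}{15}\right) \left(-78\right) = \frac{676}{5}$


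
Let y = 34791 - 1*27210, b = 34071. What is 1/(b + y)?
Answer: 1/41652 ≈ 2.4008e-5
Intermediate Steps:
y = 7581 (y = 34791 - 27210 = 7581)
1/(b + y) = 1/(34071 + 7581) = 1/41652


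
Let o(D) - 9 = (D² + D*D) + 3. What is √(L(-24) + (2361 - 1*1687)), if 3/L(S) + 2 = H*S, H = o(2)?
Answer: √156584930/482 ≈ 25.961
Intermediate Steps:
o(D) = 12 + 2*D² (o(D) = 9 + ((D² + D*D) + 3) = 9 + ((D² + D²) + 3) = 9 + (2*D² + 3) = 9 + (3 + 2*D²) = 12 + 2*D²)
H = 20 (H = 12 + 2*2² = 12 + 2*4 = 12 + 8 = 20)
L(S) = 3/(-2 + 20*S)
√(L(-24) + (2361 - 1*1687)) = √(3/(2*(-1 + 10*(-24))) + (2361 - 1*1687)) = √(3/(2*(-1 - 240)) + (2361 - 1687)) = √((3/2)/(-241) + 674) = √((3/2)*(-1/241) + 674) = √(-3/482 + 674) = √(324865/482) = √156584930/482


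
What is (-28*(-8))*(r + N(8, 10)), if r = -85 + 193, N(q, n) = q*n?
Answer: 42112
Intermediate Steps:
N(q, n) = n*q
r = 108
(-28*(-8))*(r + N(8, 10)) = (-28*(-8))*(108 + 10*8) = 224*(108 + 80) = 224*188 = 42112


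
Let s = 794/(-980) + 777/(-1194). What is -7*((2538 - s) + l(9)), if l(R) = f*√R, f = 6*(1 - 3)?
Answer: -122056239/6965 ≈ -17524.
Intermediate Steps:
s = -71229/48755 (s = 794*(-1/980) + 777*(-1/1194) = -397/490 - 259/398 = -71229/48755 ≈ -1.4610)
f = -12 (f = 6*(-2) = -12)
l(R) = -12*√R
-7*((2538 - s) + l(9)) = -7*((2538 - 1*(-71229/48755)) - 12*√9) = -7*((2538 + 71229/48755) - 12*3) = -7*(123811419/48755 - 36) = -7*122056239/48755 = -122056239/6965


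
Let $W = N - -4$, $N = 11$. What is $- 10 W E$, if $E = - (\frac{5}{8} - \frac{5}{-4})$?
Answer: $\frac{1125}{4} \approx 281.25$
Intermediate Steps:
$E = - \frac{15}{8}$ ($E = - (5 \cdot \frac{1}{8} - - \frac{5}{4}) = - (\frac{5}{8} + \frac{5}{4}) = \left(-1\right) \frac{15}{8} = - \frac{15}{8} \approx -1.875$)
$W = 15$ ($W = 11 - -4 = 11 + 4 = 15$)
$- 10 W E = \left(-10\right) 15 \left(- \frac{15}{8}\right) = \left(-150\right) \left(- \frac{15}{8}\right) = \frac{1125}{4}$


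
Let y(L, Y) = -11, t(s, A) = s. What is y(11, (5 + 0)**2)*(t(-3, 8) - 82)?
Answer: 935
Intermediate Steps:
y(11, (5 + 0)**2)*(t(-3, 8) - 82) = -11*(-3 - 82) = -11*(-85) = 935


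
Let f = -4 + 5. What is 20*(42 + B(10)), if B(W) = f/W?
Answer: 842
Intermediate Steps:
f = 1
B(W) = 1/W
20*(42 + B(10)) = 20*(42 + 1/10) = 20*(42 + ⅒) = 20*(421/10) = 842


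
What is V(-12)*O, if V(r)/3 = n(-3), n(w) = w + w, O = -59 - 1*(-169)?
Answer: -1980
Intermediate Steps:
O = 110 (O = -59 + 169 = 110)
n(w) = 2*w
V(r) = -18 (V(r) = 3*(2*(-3)) = 3*(-6) = -18)
V(-12)*O = -18*110 = -1980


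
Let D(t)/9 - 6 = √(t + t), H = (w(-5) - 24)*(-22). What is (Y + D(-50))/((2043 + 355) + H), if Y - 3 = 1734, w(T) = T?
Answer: 597/1012 + 15*I/506 ≈ 0.58992 + 0.029644*I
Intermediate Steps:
H = 638 (H = (-5 - 24)*(-22) = -29*(-22) = 638)
D(t) = 54 + 9*√2*√t (D(t) = 54 + 9*√(t + t) = 54 + 9*√(2*t) = 54 + 9*(√2*√t) = 54 + 9*√2*√t)
Y = 1737 (Y = 3 + 1734 = 1737)
(Y + D(-50))/((2043 + 355) + H) = (1737 + (54 + 9*√2*√(-50)))/((2043 + 355) + 638) = (1737 + (54 + 9*√2*(5*I*√2)))/(2398 + 638) = (1737 + (54 + 90*I))/3036 = (1791 + 90*I)*(1/3036) = 597/1012 + 15*I/506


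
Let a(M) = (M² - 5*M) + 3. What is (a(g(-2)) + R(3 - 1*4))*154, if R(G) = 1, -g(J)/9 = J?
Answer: 36652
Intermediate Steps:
g(J) = -9*J
a(M) = 3 + M² - 5*M
(a(g(-2)) + R(3 - 1*4))*154 = ((3 + (-9*(-2))² - (-45)*(-2)) + 1)*154 = ((3 + 18² - 5*18) + 1)*154 = ((3 + 324 - 90) + 1)*154 = (237 + 1)*154 = 238*154 = 36652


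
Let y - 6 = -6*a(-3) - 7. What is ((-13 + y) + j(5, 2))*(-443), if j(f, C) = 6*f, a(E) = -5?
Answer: -20378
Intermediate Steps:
y = 29 (y = 6 + (-6*(-5) - 7) = 6 + (30 - 7) = 6 + 23 = 29)
((-13 + y) + j(5, 2))*(-443) = ((-13 + 29) + 6*5)*(-443) = (16 + 30)*(-443) = 46*(-443) = -20378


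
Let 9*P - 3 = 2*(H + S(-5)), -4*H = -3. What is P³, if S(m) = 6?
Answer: 1331/216 ≈ 6.1620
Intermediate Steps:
H = ¾ (H = -¼*(-3) = ¾ ≈ 0.75000)
P = 11/6 (P = ⅓ + (2*(¾ + 6))/9 = ⅓ + (2*(27/4))/9 = ⅓ + (⅑)*(27/2) = ⅓ + 3/2 = 11/6 ≈ 1.8333)
P³ = (11/6)³ = 1331/216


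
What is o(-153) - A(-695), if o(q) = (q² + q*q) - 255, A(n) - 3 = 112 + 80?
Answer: 46368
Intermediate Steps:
A(n) = 195 (A(n) = 3 + (112 + 80) = 3 + 192 = 195)
o(q) = -255 + 2*q² (o(q) = (q² + q²) - 255 = 2*q² - 255 = -255 + 2*q²)
o(-153) - A(-695) = (-255 + 2*(-153)²) - 1*195 = (-255 + 2*23409) - 195 = (-255 + 46818) - 195 = 46563 - 195 = 46368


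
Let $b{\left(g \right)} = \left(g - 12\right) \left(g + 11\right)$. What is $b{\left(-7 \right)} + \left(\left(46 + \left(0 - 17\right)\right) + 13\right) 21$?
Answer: $806$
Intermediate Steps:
$b{\left(g \right)} = \left(-12 + g\right) \left(11 + g\right)$
$b{\left(-7 \right)} + \left(\left(46 + \left(0 - 17\right)\right) + 13\right) 21 = \left(-132 + \left(-7\right)^{2} - -7\right) + \left(\left(46 + \left(0 - 17\right)\right) + 13\right) 21 = \left(-132 + 49 + 7\right) + \left(\left(46 + \left(0 - 17\right)\right) + 13\right) 21 = -76 + \left(\left(46 - 17\right) + 13\right) 21 = -76 + \left(29 + 13\right) 21 = -76 + 42 \cdot 21 = -76 + 882 = 806$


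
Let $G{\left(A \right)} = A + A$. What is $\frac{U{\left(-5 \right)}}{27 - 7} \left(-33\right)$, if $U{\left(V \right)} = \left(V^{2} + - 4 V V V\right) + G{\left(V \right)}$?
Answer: $- \frac{3399}{4} \approx -849.75$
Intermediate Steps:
$G{\left(A \right)} = 2 A$
$U{\left(V \right)} = V^{2} - 4 V^{3} + 2 V$ ($U{\left(V \right)} = \left(V^{2} + - 4 V V V\right) + 2 V = \left(V^{2} + - 4 V^{2} V\right) + 2 V = \left(V^{2} - 4 V^{3}\right) + 2 V = V^{2} - 4 V^{3} + 2 V$)
$\frac{U{\left(-5 \right)}}{27 - 7} \left(-33\right) = \frac{\left(-5\right) \left(2 - 5 - 4 \left(-5\right)^{2}\right)}{27 - 7} \left(-33\right) = \frac{\left(-5\right) \left(2 - 5 - 100\right)}{20} \left(-33\right) = \frac{\left(-5\right) \left(-103\right)}{20} \left(-33\right) = \frac{1}{20} \cdot 515 \left(-33\right) = \frac{103}{4} \left(-33\right) = - \frac{3399}{4}$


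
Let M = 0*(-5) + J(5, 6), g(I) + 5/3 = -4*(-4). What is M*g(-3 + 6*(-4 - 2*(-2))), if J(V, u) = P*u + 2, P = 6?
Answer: 1634/3 ≈ 544.67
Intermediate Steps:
J(V, u) = 2 + 6*u (J(V, u) = 6*u + 2 = 2 + 6*u)
g(I) = 43/3 (g(I) = -5/3 - 4*(-4) = -5/3 + 16 = 43/3)
M = 38 (M = 0*(-5) + (2 + 6*6) = 0 + (2 + 36) = 0 + 38 = 38)
M*g(-3 + 6*(-4 - 2*(-2))) = 38*(43/3) = 1634/3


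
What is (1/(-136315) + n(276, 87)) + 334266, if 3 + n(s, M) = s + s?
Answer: 45640306724/136315 ≈ 3.3482e+5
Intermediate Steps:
n(s, M) = -3 + 2*s (n(s, M) = -3 + (s + s) = -3 + 2*s)
(1/(-136315) + n(276, 87)) + 334266 = (1/(-136315) + (-3 + 2*276)) + 334266 = (-1/136315 + (-3 + 552)) + 334266 = (-1/136315 + 549) + 334266 = 74836934/136315 + 334266 = 45640306724/136315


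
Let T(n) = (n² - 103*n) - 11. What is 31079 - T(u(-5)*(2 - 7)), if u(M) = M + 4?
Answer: 31580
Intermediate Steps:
u(M) = 4 + M
T(n) = -11 + n² - 103*n
31079 - T(u(-5)*(2 - 7)) = 31079 - (-11 + ((4 - 5)*(2 - 7))² - 103*(4 - 5)*(2 - 7)) = 31079 - (-11 + (-1*(-5))² - (-103)*(-5)) = 31079 - (-11 + 5² - 103*5) = 31079 - (-11 + 25 - 515) = 31079 - 1*(-501) = 31079 + 501 = 31580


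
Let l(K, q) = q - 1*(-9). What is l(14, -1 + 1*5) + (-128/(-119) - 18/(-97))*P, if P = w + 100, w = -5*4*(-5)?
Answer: 3061659/11543 ≈ 265.24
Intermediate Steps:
w = 100 (w = -20*(-5) = 100)
P = 200 (P = 100 + 100 = 200)
l(K, q) = 9 + q (l(K, q) = q + 9 = 9 + q)
l(14, -1 + 1*5) + (-128/(-119) - 18/(-97))*P = (9 + (-1 + 1*5)) + (-128/(-119) - 18/(-97))*200 = (9 + (-1 + 5)) + (-128*(-1/119) - 18*(-1/97))*200 = (9 + 4) + (128/119 + 18/97)*200 = 13 + (14558/11543)*200 = 13 + 2911600/11543 = 3061659/11543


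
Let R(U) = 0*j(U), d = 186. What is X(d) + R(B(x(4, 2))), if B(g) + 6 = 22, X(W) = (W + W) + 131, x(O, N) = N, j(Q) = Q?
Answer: 503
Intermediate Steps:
X(W) = 131 + 2*W (X(W) = 2*W + 131 = 131 + 2*W)
B(g) = 16 (B(g) = -6 + 22 = 16)
R(U) = 0 (R(U) = 0*U = 0)
X(d) + R(B(x(4, 2))) = (131 + 2*186) + 0 = (131 + 372) + 0 = 503 + 0 = 503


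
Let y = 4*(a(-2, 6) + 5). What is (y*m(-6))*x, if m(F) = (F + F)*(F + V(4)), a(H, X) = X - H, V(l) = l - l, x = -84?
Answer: -314496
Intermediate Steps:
V(l) = 0
m(F) = 2*F**2 (m(F) = (F + F)*(F + 0) = (2*F)*F = 2*F**2)
y = 52 (y = 4*((6 - 1*(-2)) + 5) = 4*((6 + 2) + 5) = 4*(8 + 5) = 4*13 = 52)
(y*m(-6))*x = (52*(2*(-6)**2))*(-84) = (52*(2*36))*(-84) = (52*72)*(-84) = 3744*(-84) = -314496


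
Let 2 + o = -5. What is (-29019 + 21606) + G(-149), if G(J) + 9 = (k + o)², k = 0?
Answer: -7373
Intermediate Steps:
o = -7 (o = -2 - 5 = -7)
G(J) = 40 (G(J) = -9 + (0 - 7)² = -9 + (-7)² = -9 + 49 = 40)
(-29019 + 21606) + G(-149) = (-29019 + 21606) + 40 = -7413 + 40 = -7373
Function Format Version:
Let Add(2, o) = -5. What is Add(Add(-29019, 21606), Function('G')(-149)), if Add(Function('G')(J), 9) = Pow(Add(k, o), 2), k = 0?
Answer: -7373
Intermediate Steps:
o = -7 (o = Add(-2, -5) = -7)
Function('G')(J) = 40 (Function('G')(J) = Add(-9, Pow(Add(0, -7), 2)) = Add(-9, Pow(-7, 2)) = Add(-9, 49) = 40)
Add(Add(-29019, 21606), Function('G')(-149)) = Add(Add(-29019, 21606), 40) = Add(-7413, 40) = -7373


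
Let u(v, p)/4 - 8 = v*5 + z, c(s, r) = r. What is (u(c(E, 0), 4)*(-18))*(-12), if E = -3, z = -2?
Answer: 5184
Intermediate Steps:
u(v, p) = 24 + 20*v (u(v, p) = 32 + 4*(v*5 - 2) = 32 + 4*(5*v - 2) = 32 + 4*(-2 + 5*v) = 32 + (-8 + 20*v) = 24 + 20*v)
(u(c(E, 0), 4)*(-18))*(-12) = ((24 + 20*0)*(-18))*(-12) = ((24 + 0)*(-18))*(-12) = (24*(-18))*(-12) = -432*(-12) = 5184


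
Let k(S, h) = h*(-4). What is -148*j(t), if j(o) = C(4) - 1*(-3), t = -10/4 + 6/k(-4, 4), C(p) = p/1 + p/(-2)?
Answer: -740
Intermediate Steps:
k(S, h) = -4*h
C(p) = p/2 (C(p) = p*1 + p*(-½) = p - p/2 = p/2)
t = -23/8 (t = -10/4 + 6/((-4*4)) = -10*¼ + 6/(-16) = -5/2 + 6*(-1/16) = -5/2 - 3/8 = -23/8 ≈ -2.8750)
j(o) = 5 (j(o) = (½)*4 - 1*(-3) = 2 + 3 = 5)
-148*j(t) = -148*5 = -740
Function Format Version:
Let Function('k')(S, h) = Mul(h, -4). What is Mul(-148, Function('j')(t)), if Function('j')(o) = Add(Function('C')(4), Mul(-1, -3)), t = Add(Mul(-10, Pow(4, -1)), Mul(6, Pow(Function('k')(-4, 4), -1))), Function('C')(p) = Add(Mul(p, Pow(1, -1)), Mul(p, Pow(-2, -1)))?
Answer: -740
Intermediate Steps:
Function('k')(S, h) = Mul(-4, h)
Function('C')(p) = Mul(Rational(1, 2), p) (Function('C')(p) = Add(Mul(p, 1), Mul(p, Rational(-1, 2))) = Add(p, Mul(Rational(-1, 2), p)) = Mul(Rational(1, 2), p))
t = Rational(-23, 8) (t = Add(Mul(-10, Pow(4, -1)), Mul(6, Pow(Mul(-4, 4), -1))) = Add(Mul(-10, Rational(1, 4)), Mul(6, Pow(-16, -1))) = Add(Rational(-5, 2), Mul(6, Rational(-1, 16))) = Add(Rational(-5, 2), Rational(-3, 8)) = Rational(-23, 8) ≈ -2.8750)
Function('j')(o) = 5 (Function('j')(o) = Add(Mul(Rational(1, 2), 4), Mul(-1, -3)) = Add(2, 3) = 5)
Mul(-148, Function('j')(t)) = Mul(-148, 5) = -740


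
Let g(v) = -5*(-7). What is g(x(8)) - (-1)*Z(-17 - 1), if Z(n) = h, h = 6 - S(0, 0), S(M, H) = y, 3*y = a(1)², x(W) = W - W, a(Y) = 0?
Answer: 41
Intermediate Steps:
x(W) = 0
y = 0 (y = (⅓)*0² = (⅓)*0 = 0)
S(M, H) = 0
g(v) = 35
h = 6 (h = 6 - 1*0 = 6 + 0 = 6)
Z(n) = 6
g(x(8)) - (-1)*Z(-17 - 1) = 35 - (-1)*6 = 35 - 1*(-6) = 35 + 6 = 41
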